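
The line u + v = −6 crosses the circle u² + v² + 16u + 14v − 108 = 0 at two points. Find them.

Express v = −u − 6 and substitute into the circle:
2u² + 14u − 156 = 0  ⟹  u² + 7u − 78 = 0
u = 6 or u = −13, giving (6, −12) and (−13, 7).

(−13, 7) and (6, −12)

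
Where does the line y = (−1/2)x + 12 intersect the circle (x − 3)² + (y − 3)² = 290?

Express y = (24 − x)/2 and substitute into the circle:
5x² − 60x − 800 = 0  ⟹  x² − 12x − 160 = 0
x = 20 or x = −8, giving (20, 2) and (−8, 16).

(−8, 16) and (20, 2)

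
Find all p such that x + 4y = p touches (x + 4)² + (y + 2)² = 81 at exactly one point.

Tangency holds when the distance from the centre (−4, −2) to the line equals the radius 9:
|1·(−4) + 4·(−2) − p| / √17 = 9
|p − (−12)| = 9√17.

p = −12 ± 9√17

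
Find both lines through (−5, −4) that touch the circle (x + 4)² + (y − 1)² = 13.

Let a tangent through (−5, −4) have slope m. Its distance from (−4, 1) must equal √13:
(1m − (5))² = 13(m² + 1)
6m² + 5m − 6 = 0, so m = −3/2 or m = 2/3.
With m = −3/2: 3x + 2y = −23. With m = 2/3: 2x − 3y = 2.

3x + 2y = −23 and 2x − 3y = 2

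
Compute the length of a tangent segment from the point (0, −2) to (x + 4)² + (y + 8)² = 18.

Centre (−4, −8), r² = 18. |PO|² = (4)² + (6)² = 52.
By the tangent–radius right angle, tangent length = √(|PO|² − r²) = √34.

√34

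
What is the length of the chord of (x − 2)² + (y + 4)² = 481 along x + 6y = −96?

6√37

The distance from (2, −4) to the line is 74/√37, and r² = 481.
Chord = 2√(r² − d²) = 2·√(333) = 6√37.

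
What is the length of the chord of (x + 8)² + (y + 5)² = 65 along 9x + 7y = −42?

√130

Substitute y = (−42 − 9x)/7:
130x² + 910x = 0  ⟹  x² + 7x = 0
x = 0 or x = −7, giving (0, −6) and (−7, 3).
Chord length = distance between (0, −6) and (−7, 3) = √130 = √130.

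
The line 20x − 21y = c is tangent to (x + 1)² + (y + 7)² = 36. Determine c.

For a tangent, require d(centre, line) = r = 6.
|20·(−1) − 21·(−7) − c| / √841 = 6
|c − (127)| = 6·29, so c = 301 or c = −47.

c = −47 or c = 301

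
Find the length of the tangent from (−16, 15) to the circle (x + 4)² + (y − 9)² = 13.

Centre (−4, 9), r² = 13. |PO|² = (−12)² + (6)² = 180.
Power of the point: PT² = |PO|² − r² = 167, so PT = √167.

√167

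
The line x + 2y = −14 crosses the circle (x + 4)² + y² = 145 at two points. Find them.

From the line, y = (−14 − x)/2. Substituting:
5x² + 60x − 320 = 0  ⟹  x² + 12x − 64 = 0
x = 4 or x = −16, giving (4, −9) and (−16, 1).

(−16, 1) and (4, −9)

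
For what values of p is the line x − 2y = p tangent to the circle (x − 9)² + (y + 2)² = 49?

For a tangent, require d(centre, line) = r = 7.
|1·9 − 2·(−2) − p| / √5 = 7
|p − (13)| = 7√5.

p = 13 ± 7√5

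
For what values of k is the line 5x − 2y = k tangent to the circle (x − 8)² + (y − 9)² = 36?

k = 22 ± 6√29

The line touches the circle iff its distance from (8, 9) is 6:
|5·8 − 2·9 − k| / √29 = 6
|k − (22)| = 6√29.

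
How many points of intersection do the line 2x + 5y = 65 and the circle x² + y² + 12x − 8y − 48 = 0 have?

0

d² = (2·(−6) + 5·4 − (65))²/29 = 3249/29; r² = 100.
Since d² > r², the line lies outside the circle.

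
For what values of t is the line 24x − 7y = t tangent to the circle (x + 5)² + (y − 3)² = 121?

t = −416 or t = 134

The line touches the circle iff its distance from (−5, 3) is 11:
|24·(−5) − 7·3 − t| / √625 = 11
|t − (−141)| = 11·25, so t = 134 or t = −416.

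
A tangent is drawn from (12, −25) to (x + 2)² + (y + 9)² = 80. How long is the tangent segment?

2√93

With centre O = (−2, −9), |OP|² = 452 and r² = 80.
The tangent meets the radius at right angles, so tangent² = |PO|² − r² = 452 − 80 = 372.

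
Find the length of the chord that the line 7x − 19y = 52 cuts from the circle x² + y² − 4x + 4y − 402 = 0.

Centre (2, −2), r² = 410. Perpendicular distance d from centre to line = |0| / √410 = 0/√410.
Chord = 2√(r² − d²) = 2·√(410) = 2√410.

2√410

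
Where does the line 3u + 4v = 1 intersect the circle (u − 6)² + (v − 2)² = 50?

From the line, v = (1 − 3u)/4. Substituting:
25u² − 150u − 175 = 0  ⟹  u² − 6u − 7 = 0
u = 7 or u = −1, giving (7, −5) and (−1, 1).

(−1, 1) and (7, −5)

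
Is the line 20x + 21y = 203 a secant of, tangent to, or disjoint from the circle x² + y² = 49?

Centre (0, 0), r² = 49. Distance² from centre to line = (−203)²/841 = 49.
Since d² = r², the line is tangent.

tangent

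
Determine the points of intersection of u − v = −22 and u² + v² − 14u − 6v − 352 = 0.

(−12, 10) and (0, 22)

Express v = u + 22 and substitute into the circle:
2u² + 24u = 0  ⟹  u² + 12u = 0
u = 0 or u = −12, giving (0, 22) and (−12, 10).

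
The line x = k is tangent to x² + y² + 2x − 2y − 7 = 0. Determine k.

k = −4 or k = 2

For a tangent, require d(centre, line) = r = 3.
|1·(−1) + 0·1 − k| / √1 = 3
|k − (−1)| = 3, so k = 2 or k = −4.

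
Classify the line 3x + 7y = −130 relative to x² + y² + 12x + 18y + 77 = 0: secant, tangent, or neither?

d² = (3·(−6) + 7·(−9) − (−130))²/58 = 2401/58; r² = 40.
Since d² > r², the line lies outside the circle.

neither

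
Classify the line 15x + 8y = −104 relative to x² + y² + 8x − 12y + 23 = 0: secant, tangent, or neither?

neither

Substituting the line into the circle gives 289x² + 5072x + 22272 = 0.
Discriminant = (5072)² − 4·289·(22272) = −21248 < 0.
No real roots: the line does not meet the circle.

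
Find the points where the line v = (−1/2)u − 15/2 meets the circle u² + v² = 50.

(−5, −5) and (−1, −7)

Express v = (−15 − u)/2 and substitute into the circle:
5u² + 30u + 25 = 0  ⟹  u² + 6u + 5 = 0
u = −1 or u = −5, giving (−1, −7) and (−5, −5).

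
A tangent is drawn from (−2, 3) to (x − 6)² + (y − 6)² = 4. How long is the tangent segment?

√69

With centre O = (6, 6), |OP|² = 73 and r² = 4.
By the tangent–radius right angle, tangent length = √(|PO|² − r²) = √69.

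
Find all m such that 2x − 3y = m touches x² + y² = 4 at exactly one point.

m = ±2√13

The line touches the circle iff its distance from (0, 0) is 2:
|2·0 − 3·0 − m| / √13 = 2
|m| = 2√13.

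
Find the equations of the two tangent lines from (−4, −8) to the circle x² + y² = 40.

x − 3y = 20 and 3x + y = −20

A line y − (−8) = m(x − (−4)) is tangent when its distance from (0, 0) is 2√10:
(4m − (8))² = 40(m² + 1)
3m² + 8m − 3 = 0, so m = 1/3 or m = −3.
With m = 1/3: x − 3y = 20. With m = −3: 3x + y = −20.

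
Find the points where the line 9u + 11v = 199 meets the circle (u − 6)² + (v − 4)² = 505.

From the line, v = (199 − 9u)/11. Substituting:
202u² − 4242u − 32724 = 0  ⟹  u² − 21u − 162 = 0
u = 27 or u = −6, giving (27, −4) and (−6, 23).

(−6, 23) and (27, −4)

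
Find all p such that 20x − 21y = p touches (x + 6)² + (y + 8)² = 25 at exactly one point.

p = −97 or p = 193

Tangency holds when the distance from the centre (−6, −8) to the line equals the radius 5:
|20·(−6) − 21·(−8) − p| / √841 = 5
|p − (48)| = 5·29, so p = 193 or p = −97.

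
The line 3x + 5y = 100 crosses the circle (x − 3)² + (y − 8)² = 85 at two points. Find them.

(5, 17) and (10, 14)

Substitute y = (100 − 3x)/5:
34x² − 510x + 1700 = 0  ⟹  x² − 15x + 50 = 0
x = 10 or x = 5, giving (10, 14) and (5, 17).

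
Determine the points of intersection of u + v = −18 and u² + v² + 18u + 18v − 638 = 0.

(−29, 11) and (11, −29)

Substitute v = −u − 18:
2u² + 36u − 638 = 0  ⟹  u² + 18u − 319 = 0
u = 11 or u = −29, giving (11, −29) and (−29, 11).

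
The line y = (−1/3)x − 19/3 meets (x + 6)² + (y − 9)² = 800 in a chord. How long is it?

The distance from (−6, 9) to the line is 40/√10, and r² = 800.
Half the chord is √(r² − d²) = √(640), so the full chord is 16√10.

16√10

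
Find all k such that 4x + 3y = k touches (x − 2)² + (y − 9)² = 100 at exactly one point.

For a tangent, require d(centre, line) = r = 10.
|4·2 + 3·9 − k| / √25 = 10
|k − (35)| = 10·5, so k = 85 or k = −15.

k = −15 or k = 85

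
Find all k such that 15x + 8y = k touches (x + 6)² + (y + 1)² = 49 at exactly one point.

k = −217 or k = 21

The line touches the circle iff its distance from (−6, −1) is 7:
|15·(−6) + 8·(−1) − k| / √289 = 7
|k − (−98)| = 7·17, so k = 21 or k = −217.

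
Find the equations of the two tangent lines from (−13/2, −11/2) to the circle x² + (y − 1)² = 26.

Let a tangent through (−13/2, −11/2) have slope m. Its distance from (0, 1) must equal √26:
(13/2m − (13/2))² = 26(m² + 1)
5m² − 26m + 5 = 0, so m = 5 or m = 1/5.
With m = 5: 5x − y = −27. With m = 1/5: x − 5y = 21.

5x − y = −27 and x − 5y = 21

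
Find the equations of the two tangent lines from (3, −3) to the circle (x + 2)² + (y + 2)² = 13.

3x + 2y = 3 and 2x − 3y = 15

Write the tangent as mx − y + (−3 − m·(3)) = 0 and set its distance from the centre to √13:
[m·(−5) − (1)]² = 13(m² + 1)
6m² + 5m − 6 = 0, so m = −3/2 or m = 2/3.
Through (3, −3) these give 3x + 2y = 3 and 2x − 3y = 15.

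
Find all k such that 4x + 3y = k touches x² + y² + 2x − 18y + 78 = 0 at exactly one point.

Tangency holds when the distance from the centre (−1, 9) to the line equals the radius 2:
|4·(−1) + 3·9 − k| / √25 = 2
|k − (23)| = 2·5, so k = 33 or k = 13.

k = 13 or k = 33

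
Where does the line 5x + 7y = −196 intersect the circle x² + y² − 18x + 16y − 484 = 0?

(−14, −18) and (7, −33)

Express y = (−196 − 5x)/7 and substitute into the circle:
74x² + 518x − 7252 = 0  ⟹  x² + 7x − 98 = 0
x = 7 or x = −14, giving (7, −33) and (−14, −18).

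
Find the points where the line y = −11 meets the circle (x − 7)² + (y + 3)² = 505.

Substitute y = −11:
x² − 14x − 392 = 0
x = 28 or x = −14, giving (28, −11) and (−14, −11).

(−14, −11) and (28, −11)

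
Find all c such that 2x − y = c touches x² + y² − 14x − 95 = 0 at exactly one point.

For a tangent, require d(centre, line) = r = 12.
|2·7 − 1·0 − c| / √5 = 12
|c − (14)| = 12√5.

c = 14 ± 12√5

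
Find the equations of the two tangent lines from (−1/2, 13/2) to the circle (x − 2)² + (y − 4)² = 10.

x − 3y = −20 and 3x − y = −8

Let a tangent through (−1/2, 13/2) have slope m. Its distance from (2, 4) must equal √10:
[m·(5/2) − (−5/2)]² = 10(m² + 1)
3m² − 10m + 3 = 0, so m = 1/3 or m = 3.
With m = 1/3: x − 3y = −20. With m = 3: 3x − y = −8.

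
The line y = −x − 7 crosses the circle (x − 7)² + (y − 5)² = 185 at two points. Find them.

(−4, −3) and (−1, −6)

From the line, y = −x − 7. Substituting:
2x² + 10x + 8 = 0  ⟹  x² + 5x + 4 = 0
x = −1 or x = −4, giving (−1, −6) and (−4, −3).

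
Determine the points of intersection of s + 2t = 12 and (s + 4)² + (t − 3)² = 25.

Express t = (12 − s)/2 and substitute into the circle:
5s² + 20s = 0  ⟹  s² + 4s = 0
s = 0 or s = −4, giving (0, 6) and (−4, 8).

(−4, 8) and (0, 6)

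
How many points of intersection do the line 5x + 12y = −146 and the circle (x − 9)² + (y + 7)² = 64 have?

Substituting the line into the circle gives 169x² − 1972x + 6292 = 0.
Δ = 3888784 − 4253392 = −364608.
No real roots: the line does not meet the circle.

0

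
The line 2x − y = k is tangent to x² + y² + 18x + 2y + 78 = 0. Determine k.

k = −17 ± 2√5

Tangency holds when the distance from the centre (−9, −1) to the line equals the radius 2:
|2·(−9) − 1·(−1) − k| / √5 = 2
|k − (−17)| = 2√5.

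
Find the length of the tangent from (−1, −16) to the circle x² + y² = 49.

4√13

Centre (0, 0), r² = 49. |PO|² = (−1)² + (−16)² = 257.
Power of the point: PT² = |PO|² − r² = 208, so PT = 4√13.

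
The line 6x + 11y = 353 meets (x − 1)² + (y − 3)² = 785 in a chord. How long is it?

Centre (1, 3), r² = 785. Perpendicular distance d from centre to line = |−314| / √157 = 314/√157.
Half the chord is √(r² − d²) = √(157), so the full chord is 2√157.

2√157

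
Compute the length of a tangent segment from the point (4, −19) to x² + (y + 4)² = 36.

Centre (0, −4), r² = 36. |PO|² = (4)² + (−15)² = 241.
Power of the point: PT² = |PO|² − r² = 205, so PT = √205.

√205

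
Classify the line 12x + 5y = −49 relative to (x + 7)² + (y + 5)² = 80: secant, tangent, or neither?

d² = (12·(−7) + 5·(−5) − (−49))²/169 = 3600/169; r² = 80.
Since d² < r², the line cuts the circle twice.

secant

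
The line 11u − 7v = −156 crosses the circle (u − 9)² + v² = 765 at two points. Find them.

(−18, −6) and (3, 27)

Substitute v = (156 + 11u)/7:
170u² + 2550u − 9180 = 0  ⟹  u² + 15u − 54 = 0
u = 3 or u = −18, giving (3, 27) and (−18, −6).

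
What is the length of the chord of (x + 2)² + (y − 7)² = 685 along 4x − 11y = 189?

2√137

The distance from (−2, 7) to the line is 274/√137, and r² = 685.
Half the chord is √(r² − d²) = √(137), so the full chord is 2√137.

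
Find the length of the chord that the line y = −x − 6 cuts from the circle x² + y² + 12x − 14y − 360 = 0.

Substitute y = −x − 6:
2x² + 38x − 240 = 0  ⟹  x² + 19x − 120 = 0
x = 5 or x = −24, giving (5, −11) and (−24, 18).
Chord length = distance between (5, −11) and (−24, 18) = √1682 = 29√2.

29√2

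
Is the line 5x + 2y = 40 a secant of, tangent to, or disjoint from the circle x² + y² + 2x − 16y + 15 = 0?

secant

d² = (5·(−1) + 2·8 − (40))²/29 = 29; r² = 50.
Since d² < r², the line cuts the circle twice.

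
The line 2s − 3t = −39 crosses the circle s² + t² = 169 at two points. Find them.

Substitute t = (39 + 2s)/3:
13s² + 156s = 0  ⟹  s² + 12s = 0
s = 0 or s = −12, giving (0, 13) and (−12, 5).

(−12, 5) and (0, 13)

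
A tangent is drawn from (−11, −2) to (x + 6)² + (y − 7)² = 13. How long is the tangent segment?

√93

Centre (−6, 7), r² = 13. |PO|² = (−5)² + (−9)² = 106.
The tangent meets the radius at right angles, so tangent² = |PO|² − r² = 106 − 13 = 93.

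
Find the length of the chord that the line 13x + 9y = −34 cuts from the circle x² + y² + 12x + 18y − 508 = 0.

15√10

From the line, y = (−34 − 13x)/9. Substituting:
250x² − 250x − 45500 = 0  ⟹  x² − x − 182 = 0
x = 14 or x = −13, giving (14, −24) and (−13, 15).
|(14, −24) − (−13, 15)| = √((27)² + (−39)²) = 15√10.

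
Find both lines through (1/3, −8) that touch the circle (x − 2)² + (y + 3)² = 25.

y = −8 and 3x + 4y = −31

Write the tangent as mx − y + (−8 − m·(1/3)) = 0 and set its distance from the centre to 5:
[m·(5/3) − (5)]² = 25(m² + 1)
4m² + 3m = 0, so m = 0 or m = −3/4.
With m = 0: y = −8. With m = −3/4: 3x + 4y = −31.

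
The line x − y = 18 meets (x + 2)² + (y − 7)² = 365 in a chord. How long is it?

Centre (−2, 7), r² = 365. Perpendicular distance d from centre to line = |−27| / √2 = 27/√2.
Chord = 2√(r² − d²) = 2·√(1/2) = √2.

√2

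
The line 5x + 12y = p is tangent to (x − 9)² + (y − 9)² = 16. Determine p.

p = 101 or p = 205

For a tangent, require d(centre, line) = r = 4.
|5·9 + 12·9 − p| / √169 = 4
|p − (153)| = 4·13, so p = 205 or p = 101.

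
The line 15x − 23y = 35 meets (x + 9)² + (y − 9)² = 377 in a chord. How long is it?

√754

Substitute y = (−35 + 15x)/23:
754x² + 2262x − 98020 = 0  ⟹  x² + 3x − 130 = 0
x = 10 or x = −13, giving (10, 5) and (−13, −10).
|(10, 5) − (−13, −10)| = √((23)² + (15)²) = √754.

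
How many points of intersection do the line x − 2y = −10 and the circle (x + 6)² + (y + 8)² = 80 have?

Substituting the line into the circle gives 5x² + 100x + 500 = 0.
Δ = 10000 − 10000 = 0.
A repeated root: the line is tangent.

1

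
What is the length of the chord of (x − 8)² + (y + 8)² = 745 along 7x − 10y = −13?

4√149

Centre (8, −8), r² = 745. Perpendicular distance d from centre to line = |149| / √149 = 149/√149.
Half the chord is √(r² − d²) = √(596), so the full chord is 4√149.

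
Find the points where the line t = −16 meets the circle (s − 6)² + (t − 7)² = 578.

From the line, t = −16. Substituting:
s² − 12s − 13 = 0
s = 13 or s = −1, giving (13, −16) and (−1, −16).

(−1, −16) and (13, −16)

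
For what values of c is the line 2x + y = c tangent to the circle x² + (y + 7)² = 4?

For a tangent, require d(centre, line) = r = 2.
|2·0 + 1·(−7) − c| / √5 = 2
|c − (−7)| = 2√5.

c = −7 ± 2√5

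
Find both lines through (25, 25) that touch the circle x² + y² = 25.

4x − 3y = 25 and 3x − 4y = −25

Let a tangent through (25, 25) have slope m. Its distance from (0, 0) must equal 5:
[m·(−25) − (−25)]² = 25(m² + 1)
12m² − 25m + 12 = 0, so m = 4/3 or m = 3/4.
Through (25, 25) these give 4x − 3y = 25 and 3x − 4y = −25.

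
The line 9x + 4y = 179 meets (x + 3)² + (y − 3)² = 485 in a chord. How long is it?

The distance from (−3, 3) to the line is 194/√97, and r² = 485.
Chord = 2√(r² − d²) = 2·√(97) = 2√97.

2√97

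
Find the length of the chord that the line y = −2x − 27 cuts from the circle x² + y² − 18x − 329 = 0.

Substitute y = −2x − 27:
5x² + 90x + 400 = 0  ⟹  x² + 18x + 80 = 0
x = −8 or x = −10, giving (−8, −11) and (−10, −7).
Chord length = distance between (−8, −11) and (−10, −7) = √20 = 2√5.

2√5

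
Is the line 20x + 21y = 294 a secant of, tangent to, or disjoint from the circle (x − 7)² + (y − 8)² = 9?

Centre (7, 8), r² = 9. Distance² from centre to line = (14)²/841 = 196/841.
Since d² < r², the line cuts the circle twice.

secant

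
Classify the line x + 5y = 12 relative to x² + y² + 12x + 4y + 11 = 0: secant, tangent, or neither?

Substituting the line into the circle gives 26x² + 256x + 659 = 0.
Discriminant = (256)² − 4·26·(659) = −3000 < 0.
No real roots: the line does not meet the circle.

neither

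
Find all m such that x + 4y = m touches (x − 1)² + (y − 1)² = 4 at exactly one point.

Tangency holds when the distance from the centre (1, 1) to the line equals the radius 2:
|1·1 + 4·1 − m| / √17 = 2
|m − (5)| = 2√17.

m = 5 ± 2√17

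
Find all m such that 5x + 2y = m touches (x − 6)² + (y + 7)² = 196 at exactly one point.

For a tangent, require d(centre, line) = r = 14.
|5·6 + 2·(−7) − m| / √29 = 14
|m − (16)| = 14√29.

m = 16 ± 14√29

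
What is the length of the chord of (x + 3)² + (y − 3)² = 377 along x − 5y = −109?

3√26

Express y = (109 + x)/5 and substitute into the circle:
26x² + 338x − 364 = 0  ⟹  x² + 13x − 14 = 0
x = 1 or x = −14, giving (1, 22) and (−14, 19).
Chord length = distance between (1, 22) and (−14, 19) = √234 = 3√26.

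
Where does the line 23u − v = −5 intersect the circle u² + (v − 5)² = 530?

(−1, −18) and (1, 28)

Substitute v = 23u + 5:
530u² − 530 = 0  ⟹  u² − 1 = 0
u = 1 or u = −1, giving (1, 28) and (−1, −18).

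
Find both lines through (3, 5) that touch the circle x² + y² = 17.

Write the tangent as mx − y + (5 − m·(3)) = 0 and set its distance from the centre to √17:
(−3m − (−5))² = 17(m² + 1)
4m² + 15m − 4 = 0, so m = −4 or m = 1/4.
Through (3, 5) these give 4x + y = 17 and x − 4y = −17.

4x + y = 17 and x − 4y = −17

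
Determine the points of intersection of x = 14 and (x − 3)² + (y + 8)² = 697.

(14, −32) and (14, 16)

The line gives x = 14. Substituting into the circle:
y² + 16y − 512 = 0
y = 16 or y = −32, giving (14, 16) and (14, −32).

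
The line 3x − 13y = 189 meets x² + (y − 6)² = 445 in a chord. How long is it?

Express y = (−189 + 3x)/13 and substitute into the circle:
178x² − 1602x − 3916 = 0  ⟹  x² − 9x − 22 = 0
x = 11 or x = −2, giving (11, −12) and (−2, −15).
|(11, −12) − (−2, −15)| = √((13)² + (3)²) = √178.

√178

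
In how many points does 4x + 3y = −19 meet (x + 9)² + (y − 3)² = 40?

Centre (−9, 3), r² = 40. Distance² from centre to line = (−8)²/25 = 64/25.
Since d² < r², the line cuts the circle twice.

2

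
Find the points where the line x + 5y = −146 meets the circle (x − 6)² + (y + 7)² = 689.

Substitute y = (−146 − x)/5:
26x² − 78x − 4004 = 0  ⟹  x² − 3x − 154 = 0
x = 14 or x = −11, giving (14, −32) and (−11, −27).

(−11, −27) and (14, −32)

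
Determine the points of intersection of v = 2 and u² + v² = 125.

(−11, 2) and (11, 2)

From the line, v = 2. Substituting:
u² − 121 = 0
u = 11 or u = −11, giving (11, 2) and (−11, 2).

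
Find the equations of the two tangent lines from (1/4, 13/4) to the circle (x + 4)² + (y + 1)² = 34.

5x + 3y = 11 and 3x + 5y = 17

Write the tangent as mx − y + (13/4 − m·(1/4)) = 0 and set its distance from the centre to √34:
[m·(−17/4) − (−17/4)]² = 34(m² + 1)
15m² + 34m + 15 = 0, so m = −5/3 or m = −3/5.
Through (1/4, 13/4) these give 5x + 3y = 11 and 3x + 5y = 17.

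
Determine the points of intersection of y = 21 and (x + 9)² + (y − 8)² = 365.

(−23, 21) and (5, 21)

Substitute y = 21:
x² + 18x − 115 = 0
x = 5 or x = −23, giving (5, 21) and (−23, 21).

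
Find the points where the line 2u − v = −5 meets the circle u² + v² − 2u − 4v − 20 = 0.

Express v = 2u + 5 and substitute into the circle:
5u² + 10u − 15 = 0  ⟹  u² + 2u − 3 = 0
u = 1 or u = −3, giving (1, 7) and (−3, −1).

(−3, −1) and (1, 7)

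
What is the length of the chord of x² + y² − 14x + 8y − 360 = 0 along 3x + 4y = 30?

40

Centre (7, −4), r² = 425. Perpendicular distance d from centre to line = |−25| / √25 = 25/√25.
Half the chord is √(r² − d²) = √(400), so the full chord is 40.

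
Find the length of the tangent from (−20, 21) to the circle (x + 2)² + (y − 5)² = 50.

With centre O = (−2, 5), |OP|² = 580 and r² = 50.
By the tangent–radius right angle, tangent length = √(|PO|² − r²) = √530.

√530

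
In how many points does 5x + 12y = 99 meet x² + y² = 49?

d² = (5·0 + 12·0 − (99))²/169 = 9801/169; r² = 49.
Since d² > r², the line lies outside the circle.

0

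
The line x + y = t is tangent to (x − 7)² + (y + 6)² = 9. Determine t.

Tangency holds when the distance from the centre (7, −6) to the line equals the radius 3:
|1·7 + 1·(−6) − t| / √2 = 3
|t − (1)| = 3√2.

t = 1 ± 3√2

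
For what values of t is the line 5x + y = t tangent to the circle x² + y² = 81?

Tangency holds when the distance from the centre (0, 0) to the line equals the radius 9:
|5·0 + 1·0 − t| / √26 = 9
|t| = 9√26.

t = ±9√26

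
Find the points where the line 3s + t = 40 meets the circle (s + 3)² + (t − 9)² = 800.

From the line, t = −3s + 40. Substituting:
10s² − 180s + 170 = 0  ⟹  s² − 18s + 17 = 0
s = 17 or s = 1, giving (17, −11) and (1, 37).

(1, 37) and (17, −11)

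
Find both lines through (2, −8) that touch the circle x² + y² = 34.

5x − 3y = 34 and 3x + 5y = −34

Let a tangent through (2, −8) have slope m. Its distance from (0, 0) must equal √34:
(−2m − (8))² = 34(m² + 1)
15m² − 16m − 15 = 0, so m = 5/3 or m = −3/5.
Through (2, −8) these give 5x − 3y = 34 and 3x + 5y = −34.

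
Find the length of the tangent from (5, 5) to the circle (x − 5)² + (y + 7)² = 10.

Centre (5, −7), r² = 10. |PO|² = (0)² + (12)² = 144.
The tangent meets the radius at right angles, so tangent² = |PO|² − r² = 144 − 10 = 134.

√134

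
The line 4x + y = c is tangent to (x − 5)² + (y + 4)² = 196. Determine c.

For a tangent, require d(centre, line) = r = 14.
|4·5 + 1·(−4) − c| / √17 = 14
|c − (16)| = 14√17.

c = 16 ± 14√17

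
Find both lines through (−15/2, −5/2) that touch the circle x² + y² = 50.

Write the tangent as mx − y + (−5/2 − m·(−15/2)) = 0 and set its distance from the centre to 5√2:
(15/2m − (5/2))² = 50(m² + 1)
m² − 6m − 7 = 0, so m = −1 or m = 7.
Through (−15/2, −5/2) these give x + y = −10 and 7x − y = −50.

x + y = −10 and 7x − y = −50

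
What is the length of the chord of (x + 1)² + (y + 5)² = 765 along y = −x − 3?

39√2

Substitute y = −x − 3:
2x² − 2x − 760 = 0  ⟹  x² − x − 380 = 0
x = 20 or x = −19, giving (20, −23) and (−19, 16).
Chord length = distance between (20, −23) and (−19, 16) = √3042 = 39√2.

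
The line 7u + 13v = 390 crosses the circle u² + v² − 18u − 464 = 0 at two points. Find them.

(13, 23) and (26, 16)

From the line, v = (390 − 7u)/13. Substituting:
218u² − 8502u + 73684 = 0  ⟹  u² − 39u + 338 = 0
u = 26 or u = 13, giving (26, 16) and (13, 23).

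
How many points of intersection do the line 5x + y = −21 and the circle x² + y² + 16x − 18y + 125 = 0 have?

Centre (−8, 9), r² = 20. Distance² from centre to line = (−10)²/26 = 50/13.
Since d² < r², the line cuts the circle twice.

2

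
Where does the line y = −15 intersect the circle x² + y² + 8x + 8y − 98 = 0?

(−7, −15) and (−1, −15)

Substitute y = −15:
x² + 8x + 7 = 0
x = −1 or x = −7, giving (−1, −15) and (−7, −15).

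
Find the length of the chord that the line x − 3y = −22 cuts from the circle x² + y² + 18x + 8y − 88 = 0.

7√10

The distance from (−9, −4) to the line is 25/√10, and r² = 185.
Chord = 2√(r² − d²) = 2·√(245/2) = 7√10.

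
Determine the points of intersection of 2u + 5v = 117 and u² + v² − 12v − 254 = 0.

(1, 23) and (11, 19)

Substitute v = (117 − 2u)/5:
29u² − 348u + 319 = 0  ⟹  u² − 12u + 11 = 0
u = 11 or u = 1, giving (11, 19) and (1, 23).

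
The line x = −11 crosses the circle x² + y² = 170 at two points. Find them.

(−11, −7) and (−11, 7)

The line gives x = −11. Substituting into the circle:
y² − 49 = 0
y = 7 or y = −7, giving (−11, 7) and (−11, −7).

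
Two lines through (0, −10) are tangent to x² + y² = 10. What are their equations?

3x + y = −10 and 3x − y = 10

A line y − (−10) = m(x − (0)) is tangent when its distance from (0, 0) is √10:
[m·(0) − (10)]² = 10(m² + 1)
m² − 9 = 0, so m = −3 or m = 3.
Through (0, −10) these give 3x + y = −10 and 3x − y = 10.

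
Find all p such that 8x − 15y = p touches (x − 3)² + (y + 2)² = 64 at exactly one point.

p = −82 or p = 190

For a tangent, require d(centre, line) = r = 8.
|8·3 − 15·(−2) − p| / √289 = 8
|p − (54)| = 8·17, so p = 190 or p = −82.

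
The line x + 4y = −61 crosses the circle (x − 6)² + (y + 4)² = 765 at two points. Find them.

(−21, −10) and (27, −22)

Express y = (−61 − x)/4 and substitute into the circle:
17x² − 102x − 9639 = 0  ⟹  x² − 6x − 567 = 0
x = 27 or x = −21, giving (27, −22) and (−21, −10).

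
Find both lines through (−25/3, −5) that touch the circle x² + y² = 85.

6x + 7y = −85 and 9x + 2y = −85

Write the tangent as mx − y + (−5 − m·(−25/3)) = 0 and set its distance from the centre to √85:
[m·(25/3) − (5)]² = 85(m² + 1)
14m² + 75m + 54 = 0, so m = −6/7 or m = −9/2.
With m = −6/7: 6x + 7y = −85. With m = −9/2: 9x + 2y = −85.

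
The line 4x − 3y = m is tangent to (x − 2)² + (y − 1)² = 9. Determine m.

The line touches the circle iff its distance from (2, 1) is 3:
|4·2 − 3·1 − m| / √25 = 3
|m − (5)| = 3·5, so m = 20 or m = −10.

m = −10 or m = 20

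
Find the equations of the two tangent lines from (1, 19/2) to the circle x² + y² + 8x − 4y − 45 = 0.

7x + 4y = 45 and x + 8y = 77

A line y − (19/2) = m(x − (1)) is tangent when its distance from (−4, 2) is √65:
[m·(−5) − (−15/2)]² = 65(m² + 1)
32m² + 60m + 7 = 0, so m = −7/4 or m = −1/8.
Through (1, 19/2) these give 7x + 4y = 45 and x + 8y = 77.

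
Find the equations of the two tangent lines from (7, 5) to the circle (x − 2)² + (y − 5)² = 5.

x + 2y = 17 and x − 2y = −3

A line y − (5) = m(x − (7)) is tangent when its distance from (2, 5) is √5:
(−5m − (0))² = 5(m² + 1)
4m² − 1 = 0, so m = −1/2 or m = 1/2.
With m = −1/2: x + 2y = 17. With m = 1/2: x − 2y = −3.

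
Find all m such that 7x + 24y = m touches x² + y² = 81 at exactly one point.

For a tangent, require d(centre, line) = r = 9.
|7·0 + 24·0 − m| / √625 = 9
|m| = 9·25, so m = 225 or m = −225.

m = −225 or m = 225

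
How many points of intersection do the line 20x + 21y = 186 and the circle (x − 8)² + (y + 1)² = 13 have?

Substituting the line into the circle gives 841x² − 15336x + 65340 = 0.
Δ = 235192896 − 219803760 = 15389136.
Two real roots: the line is a secant.

2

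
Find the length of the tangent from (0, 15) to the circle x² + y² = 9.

The centre is (0, 0) and r = 3. The square of the distance from P to the centre is 0 + 225 = 225.
The tangent meets the radius at right angles, so tangent² = |PO|² − r² = 225 − 9 = 216.

6√6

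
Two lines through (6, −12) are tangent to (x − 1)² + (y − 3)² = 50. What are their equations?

7x − y = 54 and x + y = −6

Let a tangent through (6, −12) have slope m. Its distance from (1, 3) must equal 5√2:
[m·(−5) − (15)]² = 50(m² + 1)
m² − 6m − 7 = 0, so m = 7 or m = −1.
Through (6, −12) these give 7x − y = 54 and x + y = −6.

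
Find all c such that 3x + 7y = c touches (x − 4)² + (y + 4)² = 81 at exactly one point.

c = −16 ± 9√58

The line touches the circle iff its distance from (4, −4) is 9:
|3·4 + 7·(−4) − c| / √58 = 9
|c − (−16)| = 9√58.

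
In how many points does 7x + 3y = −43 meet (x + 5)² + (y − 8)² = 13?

Substituting the line into the circle gives 58x² + 1028x + 4597 = 0.
Δ = 1056784 − 1066504 = −9720.
No real roots: the line does not meet the circle.

0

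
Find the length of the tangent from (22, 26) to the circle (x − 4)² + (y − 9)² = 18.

With centre O = (4, 9), |OP|² = 613 and r² = 18.
By the tangent–radius right angle, tangent length = √(|PO|² − r²) = √595.

√595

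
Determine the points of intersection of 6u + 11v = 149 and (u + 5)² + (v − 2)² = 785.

(−21, 25) and (23, 1)

Substitute v = (149 − 6u)/11:
157u² − 314u − 75831 = 0  ⟹  u² − 2u − 483 = 0
u = 23 or u = −21, giving (23, 1) and (−21, 25).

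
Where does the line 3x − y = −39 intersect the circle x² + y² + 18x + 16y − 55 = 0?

(−19, −18) and (−11, 6)

Substitute y = 3x + 39:
10x² + 300x + 2090 = 0  ⟹  x² + 30x + 209 = 0
x = −11 or x = −19, giving (−11, 6) and (−19, −18).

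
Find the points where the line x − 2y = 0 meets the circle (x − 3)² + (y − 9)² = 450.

(−12, −6) and (24, 12)

Substitute y = (x)/2:
5x² − 60x − 1440 = 0  ⟹  x² − 12x − 288 = 0
x = 24 or x = −12, giving (24, 12) and (−12, −6).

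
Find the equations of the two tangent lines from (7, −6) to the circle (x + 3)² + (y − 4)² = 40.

Let a tangent through (7, −6) have slope m. Its distance from (−3, 4) must equal 2√10:
(−10m − (10))² = 40(m² + 1)
3m² + 10m + 3 = 0, so m = −3 or m = −1/3.
With m = −3: 3x + y = 15. With m = −1/3: x + 3y = −11.

3x + y = 15 and x + 3y = −11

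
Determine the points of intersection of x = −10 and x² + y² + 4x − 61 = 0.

The line gives x = −10. Substituting into the circle:
y² − 1 = 0
y = 1 or y = −1, giving (−10, 1) and (−10, −1).

(−10, −1) and (−10, 1)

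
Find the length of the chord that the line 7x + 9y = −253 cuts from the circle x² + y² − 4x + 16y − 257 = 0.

From the line, y = (−253 − 7x)/9. Substituting:
130x² + 2210x + 6760 = 0  ⟹  x² + 17x + 52 = 0
x = −4 or x = −13, giving (−4, −25) and (−13, −18).
|(−4, −25) − (−13, −18)| = √((9)² + (−7)²) = √130.

√130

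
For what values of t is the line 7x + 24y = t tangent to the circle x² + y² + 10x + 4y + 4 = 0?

Tangency holds when the distance from the centre (−5, −2) to the line equals the radius 5:
|7·(−5) + 24·(−2) − t| / √625 = 5
|t − (−83)| = 5·25, so t = 42 or t = −208.

t = −208 or t = 42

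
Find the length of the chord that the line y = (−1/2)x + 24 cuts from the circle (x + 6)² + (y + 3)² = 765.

Centre (−6, −3), r² = 765. Perpendicular distance d from centre to line = |−60| / √5 = 60/√5.
Chord = 2√(r² − d²) = 2·√(45) = 6√5.

6√5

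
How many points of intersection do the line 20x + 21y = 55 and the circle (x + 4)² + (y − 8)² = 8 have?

2

Substituting the line into the circle gives 841x² + 8048x + 16297 = 0.
Discriminant = (8048)² − 4·841·(16297) = 9947196 > 0.
Two real roots: the line is a secant.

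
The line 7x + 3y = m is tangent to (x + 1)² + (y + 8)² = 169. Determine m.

Tangency holds when the distance from the centre (−1, −8) to the line equals the radius 13:
|7·(−1) + 3·(−8) − m| / √58 = 13
|m − (−31)| = 13√58.

m = −31 ± 13√58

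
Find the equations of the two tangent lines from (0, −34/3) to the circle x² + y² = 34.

Let a tangent through (0, −34/3) have slope m. Its distance from (0, 0) must equal √34:
[m·(0) − (34/3)]² = 34(m² + 1)
9m² − 25 = 0, so m = −5/3 or m = 5/3.
Through (0, −34/3) these give 5x + 3y = −34 and 5x − 3y = 34.

5x + 3y = −34 and 5x − 3y = 34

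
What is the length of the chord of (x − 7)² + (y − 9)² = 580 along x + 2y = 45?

The distance from (7, 9) to the line is 20/√5, and r² = 580.
Half the chord is √(r² − d²) = √(500), so the full chord is 20√5.

20√5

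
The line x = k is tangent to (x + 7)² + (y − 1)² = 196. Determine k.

k = −21 or k = 7

For a tangent, require d(centre, line) = r = 14.
|1·(−7) + 0·1 − k| / √1 = 14
|k − (−7)| = 14, so k = 7 or k = −21.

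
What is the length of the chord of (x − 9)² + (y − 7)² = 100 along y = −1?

12

Centre (9, 7), r² = 100. Perpendicular distance d from centre to line = |8| / √1 = 8.
Half the chord is √(r² − d²) = √(36), so the full chord is 12.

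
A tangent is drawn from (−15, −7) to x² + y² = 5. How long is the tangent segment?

Centre (0, 0), r² = 5. |PO|² = (−15)² + (−7)² = 274.
By the tangent–radius right angle, tangent length = √(|PO|² − r²) = √269.

√269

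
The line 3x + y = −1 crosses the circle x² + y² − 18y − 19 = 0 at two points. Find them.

From the line, y = −3x − 1. Substituting:
10x² + 60x = 0  ⟹  x² + 6x = 0
x = 0 or x = −6, giving (0, −1) and (−6, 17).

(−6, 17) and (0, −1)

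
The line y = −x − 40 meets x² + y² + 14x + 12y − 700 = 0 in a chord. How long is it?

29√2

Centre (−7, −6), r² = 785. Perpendicular distance d from centre to line = |27| / √2 = 27/√2.
Half the chord is √(r² − d²) = √(841/2), so the full chord is 29√2.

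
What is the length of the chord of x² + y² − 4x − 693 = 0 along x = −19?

32

The line gives x = −19. Substituting into the circle:
y² − 256 = 0
y = 16 or y = −16, giving (−19, 16) and (−19, −16).
Chord length = distance between (−19, 16) and (−19, −16) = √1024 = 32.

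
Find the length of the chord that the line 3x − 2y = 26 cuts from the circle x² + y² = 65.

Substitute y = (−26 + 3x)/2:
13x² − 156x + 416 = 0  ⟹  x² − 12x + 32 = 0
x = 8 or x = 4, giving (8, −1) and (4, −7).
Chord length = distance between (8, −1) and (4, −7) = √52 = 2√13.

2√13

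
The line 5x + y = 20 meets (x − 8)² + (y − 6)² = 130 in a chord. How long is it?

From the line, y = −5x + 20. Substituting:
26x² − 156x + 130 = 0  ⟹  x² − 6x + 5 = 0
x = 5 or x = 1, giving (5, −5) and (1, 15).
|(5, −5) − (1, 15)| = √((4)² + (−20)²) = 4√26.

4√26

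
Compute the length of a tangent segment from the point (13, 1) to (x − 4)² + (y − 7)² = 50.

√67

Centre (4, 7), r² = 50. |PO|² = (9)² + (−6)² = 117.
The tangent meets the radius at right angles, so tangent² = |PO|² − r² = 117 − 50 = 67.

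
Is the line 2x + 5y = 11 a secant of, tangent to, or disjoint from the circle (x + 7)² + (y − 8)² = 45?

secant

d² = (2·(−7) + 5·8 − (11))²/29 = 225/29; r² = 45.
Since d² < r², the line cuts the circle twice.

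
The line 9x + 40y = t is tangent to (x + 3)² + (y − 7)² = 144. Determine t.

t = −239 or t = 745

For a tangent, require d(centre, line) = r = 12.
|9·(−3) + 40·7 − t| / √1681 = 12
|t − (253)| = 12·41, so t = 745 or t = −239.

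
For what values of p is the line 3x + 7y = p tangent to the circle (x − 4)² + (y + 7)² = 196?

p = −37 ± 14√58

Tangency holds when the distance from the centre (4, −7) to the line equals the radius 14:
|3·4 + 7·(−7) − p| / √58 = 14
|p − (−37)| = 14√58.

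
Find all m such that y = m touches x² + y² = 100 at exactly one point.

The line touches the circle iff its distance from (0, 0) is 10:
|0·0 + 1·0 − m| / √1 = 10
|m| = 10, so m = 10 or m = −10.

m = −10 or m = 10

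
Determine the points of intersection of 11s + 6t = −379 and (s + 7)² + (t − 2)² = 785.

(−35, 1) and (−23, −21)

Express t = (−379 − 11s)/6 and substitute into the circle:
157s² + 9106s + 126385 = 0  ⟹  s² + 58s + 805 = 0
s = −23 or s = −35, giving (−23, −21) and (−35, 1).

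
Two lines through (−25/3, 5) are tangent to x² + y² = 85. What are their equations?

9x − 2y = −85 and 6x − 7y = −85

A line y − (5) = m(x − (−25/3)) is tangent when its distance from (0, 0) is √85:
(25/3m − (−5))² = 85(m² + 1)
14m² − 75m + 54 = 0, so m = 9/2 or m = 6/7.
Through (−25/3, 5) these give 9x − 2y = −85 and 6x − 7y = −85.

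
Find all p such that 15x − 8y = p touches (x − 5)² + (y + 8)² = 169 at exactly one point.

p = −82 or p = 360

The line touches the circle iff its distance from (5, −8) is 13:
|15·5 − 8·(−8) − p| / √289 = 13
|p − (139)| = 13·17, so p = 360 or p = −82.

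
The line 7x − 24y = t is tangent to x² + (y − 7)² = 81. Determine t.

The line touches the circle iff its distance from (0, 7) is 9:
|7·0 − 24·7 − t| / √625 = 9
|t − (−168)| = 9·25, so t = 57 or t = −393.

t = −393 or t = 57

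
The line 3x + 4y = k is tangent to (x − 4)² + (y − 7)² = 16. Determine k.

Tangency holds when the distance from the centre (4, 7) to the line equals the radius 4:
|3·4 + 4·7 − k| / √25 = 4
|k − (40)| = 4·5, so k = 60 or k = 20.

k = 20 or k = 60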